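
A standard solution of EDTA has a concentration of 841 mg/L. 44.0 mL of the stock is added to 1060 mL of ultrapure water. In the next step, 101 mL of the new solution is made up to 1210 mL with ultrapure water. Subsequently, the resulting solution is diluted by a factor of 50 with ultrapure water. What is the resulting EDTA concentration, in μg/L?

Overall dilution factor = 25.09 × 11.98 × 50 = 1.50 × 10⁴.
841 mg/L / 1.50 × 10⁴ = 0.0560 mg/L = 56.0 μg/L.

56.0 μg/L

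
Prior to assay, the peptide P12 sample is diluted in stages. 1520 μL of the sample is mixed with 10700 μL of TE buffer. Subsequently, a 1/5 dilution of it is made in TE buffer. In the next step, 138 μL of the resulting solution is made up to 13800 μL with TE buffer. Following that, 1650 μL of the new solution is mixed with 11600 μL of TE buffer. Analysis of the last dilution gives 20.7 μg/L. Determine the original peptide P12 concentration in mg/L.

Overall dilution factor = 8.039 × 5 × 100 × 8.030 = 3.23 × 10⁴.
Original = 20.7 μg/L × 3.23 × 10⁴ = 6.68 × 10⁵ μg/L = 668 mg/L.

668 mg/L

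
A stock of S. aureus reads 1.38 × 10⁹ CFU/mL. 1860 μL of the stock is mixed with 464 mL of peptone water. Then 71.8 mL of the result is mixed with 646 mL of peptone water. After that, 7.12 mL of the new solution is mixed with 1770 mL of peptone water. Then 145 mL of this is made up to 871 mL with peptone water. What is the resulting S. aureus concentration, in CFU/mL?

Overall dilution factor = 250.5 × 9.997 × 249.6 × 6.007 = 3.75 × 10⁶.
1.38 × 10⁹ CFU/mL / 3.75 × 10⁶ = 368 CFU/mL.

368 CFU/mL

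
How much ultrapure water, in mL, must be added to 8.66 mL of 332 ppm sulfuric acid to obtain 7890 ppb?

356 mL

7890 ppb = 7.89 ppm.
V₂ = C₁V₁/C₂ = 332 × 8.66 / 7.89 = 364 mL.
Diluent to add = V₂ − V₁ = 364 − 8.66 = 356 mL.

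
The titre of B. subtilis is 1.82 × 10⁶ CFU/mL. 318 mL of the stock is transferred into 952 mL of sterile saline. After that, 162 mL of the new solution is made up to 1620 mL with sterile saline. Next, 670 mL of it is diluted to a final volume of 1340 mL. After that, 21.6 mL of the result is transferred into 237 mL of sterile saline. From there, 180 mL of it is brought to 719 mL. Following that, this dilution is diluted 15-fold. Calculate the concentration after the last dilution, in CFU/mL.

31.8 CFU/mL

Overall dilution factor = 3.994 × 10 × 2 × 11.97 × 3.994 × 15 = 5.73 × 10⁴.
1.82 × 10⁶ CFU/mL / 5.73 × 10⁴ = 31.8 CFU/mL.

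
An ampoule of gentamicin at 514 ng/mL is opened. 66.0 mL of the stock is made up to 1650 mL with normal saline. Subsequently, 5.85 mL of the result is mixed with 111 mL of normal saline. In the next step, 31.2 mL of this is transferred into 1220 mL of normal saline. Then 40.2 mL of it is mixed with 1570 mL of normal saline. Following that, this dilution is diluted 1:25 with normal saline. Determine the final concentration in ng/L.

0.0256 ng/L

Overall dilution factor = 25 × 19.97 × 40.10 × 40.05 × 25 = 2.01 × 10⁷.
514 ng/mL / 2.01 × 10⁷ = 2.56 × 10⁻⁵ ng/mL = 0.0256 ng/L.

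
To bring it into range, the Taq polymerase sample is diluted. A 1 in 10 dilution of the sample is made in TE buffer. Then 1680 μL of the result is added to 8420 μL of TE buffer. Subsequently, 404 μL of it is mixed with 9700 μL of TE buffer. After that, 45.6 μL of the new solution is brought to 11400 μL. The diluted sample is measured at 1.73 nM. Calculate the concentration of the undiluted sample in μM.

650 μM

Overall dilution factor = 10 × 6.012 × 25.01 × 250 = 3.76 × 10⁵.
Original = 1.73 nM × 3.76 × 10⁵ = 6.50 × 10⁵ nM = 650 μM.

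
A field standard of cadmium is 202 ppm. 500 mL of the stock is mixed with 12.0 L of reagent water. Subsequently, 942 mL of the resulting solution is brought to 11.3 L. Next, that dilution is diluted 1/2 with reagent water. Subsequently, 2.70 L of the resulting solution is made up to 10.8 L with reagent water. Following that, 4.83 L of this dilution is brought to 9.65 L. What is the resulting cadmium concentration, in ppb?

Overall dilution factor = 25 × 12.00 × 2 × 4 × 1.998 = 4793.
202 ppm / 4793 = 0.0421 ppm = 42.1 ppb.

42.1 ppb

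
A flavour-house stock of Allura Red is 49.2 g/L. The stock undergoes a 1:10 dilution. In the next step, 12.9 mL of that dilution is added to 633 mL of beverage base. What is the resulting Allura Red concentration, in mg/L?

Overall dilution factor = 10 × 50.07 = 501.
49.2 g/L / 501 = 0.0983 g/L = 98.3 mg/L.

98.3 mg/L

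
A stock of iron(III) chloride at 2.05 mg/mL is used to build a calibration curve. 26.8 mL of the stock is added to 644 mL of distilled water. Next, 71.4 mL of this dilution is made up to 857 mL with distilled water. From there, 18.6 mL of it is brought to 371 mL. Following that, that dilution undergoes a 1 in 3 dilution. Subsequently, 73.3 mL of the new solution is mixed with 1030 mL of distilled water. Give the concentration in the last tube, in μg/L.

7.58 μg/L

Overall dilution factor = 25.03 × 12.00 × 19.95 × 3 × 15.05 = 2.71 × 10⁵.
2.05 mg/mL / 2.71 × 10⁵ = 7.58 × 10⁻⁶ mg/mL = 7.58 μg/L.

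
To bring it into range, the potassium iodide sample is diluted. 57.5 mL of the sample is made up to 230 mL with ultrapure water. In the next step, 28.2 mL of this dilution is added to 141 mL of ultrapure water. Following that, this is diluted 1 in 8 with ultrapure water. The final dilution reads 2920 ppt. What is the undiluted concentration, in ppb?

561 ppb

Overall dilution factor = 4 × 6 × 8 = 192.
Original = 2920 ppt × 192 = 5.61 × 10⁵ ppt = 561 ppb.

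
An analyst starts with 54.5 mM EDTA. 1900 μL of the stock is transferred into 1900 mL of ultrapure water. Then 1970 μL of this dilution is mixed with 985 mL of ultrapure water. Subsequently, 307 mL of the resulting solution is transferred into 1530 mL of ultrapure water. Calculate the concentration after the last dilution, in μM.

0.0182 μM

Overall dilution factor = 1001 × 501 × 5.984 = 3.00 × 10⁶.
54.5 mM / 3.00 × 10⁶ = 1.82 × 10⁻⁵ mM = 0.0182 μM.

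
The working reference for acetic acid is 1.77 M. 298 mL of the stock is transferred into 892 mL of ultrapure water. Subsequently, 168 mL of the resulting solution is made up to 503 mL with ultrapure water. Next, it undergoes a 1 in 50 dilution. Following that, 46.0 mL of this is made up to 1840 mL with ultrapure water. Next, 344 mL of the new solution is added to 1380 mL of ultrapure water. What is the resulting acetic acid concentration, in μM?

14.8 μM

Overall dilution factor = 3.993 × 2.994 × 50 × 40 × 5.012 = 1.20 × 10⁵.
1.77 M / 1.20 × 10⁵ = 1.48 × 10⁻⁵ M = 14.8 μM.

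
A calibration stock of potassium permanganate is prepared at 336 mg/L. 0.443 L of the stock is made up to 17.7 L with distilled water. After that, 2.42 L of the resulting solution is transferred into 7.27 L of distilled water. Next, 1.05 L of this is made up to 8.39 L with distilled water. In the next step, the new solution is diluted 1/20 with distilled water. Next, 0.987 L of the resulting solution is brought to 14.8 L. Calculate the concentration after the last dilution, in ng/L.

Overall dilution factor = 39.95 × 4.004 × 7.990 × 20 × 14.99 = 3.83 × 10⁵.
336 mg/L / 3.83 × 10⁵ = 8.76 × 10⁻⁴ mg/L = 876 ng/L.

876 ng/L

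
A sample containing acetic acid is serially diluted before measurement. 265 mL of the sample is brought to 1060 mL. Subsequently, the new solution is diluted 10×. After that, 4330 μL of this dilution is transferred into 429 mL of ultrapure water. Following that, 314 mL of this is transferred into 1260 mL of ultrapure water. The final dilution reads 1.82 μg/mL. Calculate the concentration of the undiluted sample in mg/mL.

Overall dilution factor = 4 × 10 × 100.1 × 5.013 = 2.01 × 10⁴.
Original = 1.82 μg/mL × 2.01 × 10⁴ = 3.65 × 10⁴ μg/mL = 36.5 mg/mL.

36.5 mg/mL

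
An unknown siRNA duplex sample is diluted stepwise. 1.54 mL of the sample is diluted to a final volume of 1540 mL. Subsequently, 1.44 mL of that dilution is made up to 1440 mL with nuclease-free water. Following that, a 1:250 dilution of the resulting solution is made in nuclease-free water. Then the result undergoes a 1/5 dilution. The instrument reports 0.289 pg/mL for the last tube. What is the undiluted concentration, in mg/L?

361 mg/L

Overall dilution factor = 1000 × 1000 × 250 × 5 = 1.25 × 10⁹.
Original = 0.289 pg/mL × 1.25 × 10⁹ = 3.61 × 10⁸ pg/mL = 361 mg/L.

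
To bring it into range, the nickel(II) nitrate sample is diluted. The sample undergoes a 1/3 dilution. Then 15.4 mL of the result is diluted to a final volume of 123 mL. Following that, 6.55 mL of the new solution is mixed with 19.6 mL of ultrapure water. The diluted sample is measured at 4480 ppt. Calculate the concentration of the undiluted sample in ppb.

Overall dilution factor = 3 × 7.987 × 3.992 = 95.7.
Original = 4480 ppt × 95.7 = 4.29 × 10⁵ ppt = 429 ppb.

429 ppb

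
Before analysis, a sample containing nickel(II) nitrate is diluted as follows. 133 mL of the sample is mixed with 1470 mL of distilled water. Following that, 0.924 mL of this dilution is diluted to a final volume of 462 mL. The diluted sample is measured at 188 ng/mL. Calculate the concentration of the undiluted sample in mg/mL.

Overall dilution factor = 12.05 × 500 = 6026.
Original = 188 ng/mL × 6026 = 1.13 × 10⁶ ng/mL = 1.13 mg/mL.

1.13 mg/mL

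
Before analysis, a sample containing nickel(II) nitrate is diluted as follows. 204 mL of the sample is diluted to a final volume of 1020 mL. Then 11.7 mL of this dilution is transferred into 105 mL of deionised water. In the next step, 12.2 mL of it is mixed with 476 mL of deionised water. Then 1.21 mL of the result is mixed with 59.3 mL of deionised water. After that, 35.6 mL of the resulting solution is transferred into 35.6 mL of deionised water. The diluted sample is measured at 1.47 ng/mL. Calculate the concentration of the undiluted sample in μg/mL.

Overall dilution factor = 5 × 9.974 × 40.02 × 50.01 × 2 = 2.00 × 10⁵.
Original = 1.47 ng/mL × 2.00 × 10⁵ = 2.93 × 10⁵ ng/mL = 293 μg/mL.

293 μg/mL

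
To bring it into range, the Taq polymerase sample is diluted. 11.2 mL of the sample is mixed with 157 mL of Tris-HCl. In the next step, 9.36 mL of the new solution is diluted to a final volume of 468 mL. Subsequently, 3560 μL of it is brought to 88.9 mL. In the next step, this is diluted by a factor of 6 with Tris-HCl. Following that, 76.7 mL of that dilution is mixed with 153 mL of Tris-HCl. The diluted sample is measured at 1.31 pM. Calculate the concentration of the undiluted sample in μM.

Overall dilution factor = 15.02 × 50 × 24.97 × 6 × 2.995 = 3.37 × 10⁵.
Original = 1.31 pM × 3.37 × 10⁵ = 4.41 × 10⁵ pM = 0.441 μM.

0.441 μM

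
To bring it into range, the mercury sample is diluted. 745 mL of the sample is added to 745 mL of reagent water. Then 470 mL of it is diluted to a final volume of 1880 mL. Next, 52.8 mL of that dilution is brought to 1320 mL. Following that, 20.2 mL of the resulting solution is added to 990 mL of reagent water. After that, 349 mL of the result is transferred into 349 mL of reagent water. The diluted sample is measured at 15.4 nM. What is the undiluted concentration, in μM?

308 μM

Overall dilution factor = 2 × 4 × 25 × 50.01 × 2 = 2.00 × 10⁴.
Original = 15.4 nM × 2.00 × 10⁴ = 3.08 × 10⁵ nM = 308 μM.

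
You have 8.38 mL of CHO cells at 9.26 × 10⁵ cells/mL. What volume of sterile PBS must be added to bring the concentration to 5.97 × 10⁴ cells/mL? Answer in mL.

V₂ = C₁V₁/C₂ = 9.26 × 10⁵ × 8.38 / 5.97 × 10⁴ = 130 mL.
Diluent to add = V₂ − V₁ = 130 − 8.38 = 122 mL.

122 mL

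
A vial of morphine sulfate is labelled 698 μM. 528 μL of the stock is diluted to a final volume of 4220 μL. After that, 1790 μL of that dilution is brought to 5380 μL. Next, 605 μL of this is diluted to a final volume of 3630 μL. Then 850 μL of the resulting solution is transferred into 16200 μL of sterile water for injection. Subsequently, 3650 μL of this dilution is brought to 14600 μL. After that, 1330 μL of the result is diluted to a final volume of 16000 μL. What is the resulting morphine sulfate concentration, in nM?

Overall dilution factor = 7.992 × 3.006 × 6 × 20.06 × 4 × 12.03 = 1.39 × 10⁵.
698 μM / 1.39 × 10⁵ = 5.02 × 10⁻³ μM = 5.02 nM.

5.02 nM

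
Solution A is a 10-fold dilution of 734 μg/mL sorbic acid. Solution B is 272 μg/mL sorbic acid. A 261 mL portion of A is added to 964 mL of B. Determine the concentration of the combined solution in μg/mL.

230 μg/mL

C_A = 734 μg/mL / 10 = 73.4 μg/mL.
C_mix = (C_A·V_A + C_B·V_B)/(V_A + V_B) = (73.4×261 + 272×964) / 1225 = 230 μg/mL.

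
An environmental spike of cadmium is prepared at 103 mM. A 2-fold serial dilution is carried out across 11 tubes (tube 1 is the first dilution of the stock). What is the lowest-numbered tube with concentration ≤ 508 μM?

Tube n has concentration 103 mM / 2ⁿ.
Need 2ⁿ ≥ 103 mM / 508 μM = 203, so n ≥ 7.66.
First such tube: n = 8.

tube 8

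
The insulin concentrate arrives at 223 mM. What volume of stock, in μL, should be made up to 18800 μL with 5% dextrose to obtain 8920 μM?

8920 μM = 8.92 mM.
V₁ = C₂V₂/C₁ = 8.92 × 18800 / 223 = 752 μL.

752 μL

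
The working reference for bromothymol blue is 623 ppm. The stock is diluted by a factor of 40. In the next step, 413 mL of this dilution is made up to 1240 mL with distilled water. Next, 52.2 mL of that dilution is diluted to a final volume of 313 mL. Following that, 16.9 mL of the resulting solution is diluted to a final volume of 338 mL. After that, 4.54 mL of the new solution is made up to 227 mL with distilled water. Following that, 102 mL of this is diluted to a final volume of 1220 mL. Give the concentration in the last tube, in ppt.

Overall dilution factor = 40 × 3.002 × 5.996 × 20 × 50 × 11.96 = 8.61 × 10⁶.
623 ppm / 8.61 × 10⁶ = 7.23 × 10⁻⁵ ppm = 72.3 ppt.

72.3 ppt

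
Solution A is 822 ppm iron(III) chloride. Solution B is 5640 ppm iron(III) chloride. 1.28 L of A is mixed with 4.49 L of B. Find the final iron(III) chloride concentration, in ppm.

C_mix = (C_A·V_A + C_B·V_B)/(V_A + V_B) = (822×1.28 + 5640×4.49) / 5.770 = 4571 ppm.

4570 ppm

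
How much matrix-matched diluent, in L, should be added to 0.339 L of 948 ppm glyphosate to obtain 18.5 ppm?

V₂ = C₁V₁/C₂ = 948 × 0.339 / 18.5 = 17.4 L.
Diluent to add = V₂ − V₁ = 17.4 − 0.339 = 17.0 L.

17.0 L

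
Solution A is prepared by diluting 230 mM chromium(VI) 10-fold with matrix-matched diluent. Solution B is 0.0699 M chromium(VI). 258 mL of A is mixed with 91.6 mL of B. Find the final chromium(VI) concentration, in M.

0.0353 M

C_A = 230 mM / 10 = 23.0 mM.
C_B = 0.0699 M = 69.9 mM.
C_mix = (C_A·V_A + C_B·V_B)/(V_A + V_B) = (23.0×258 + 69.9×91.6) / 349.6 = 35.3 mM = 0.0353 M.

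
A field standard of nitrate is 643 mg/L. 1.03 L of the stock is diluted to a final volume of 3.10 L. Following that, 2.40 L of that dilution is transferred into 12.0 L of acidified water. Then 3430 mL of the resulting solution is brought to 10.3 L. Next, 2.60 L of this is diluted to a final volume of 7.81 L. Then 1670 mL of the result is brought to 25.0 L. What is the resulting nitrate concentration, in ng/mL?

264 ng/mL

Overall dilution factor = 3.010 × 6 × 3.003 × 3.004 × 14.97 = 2438.
643 mg/L / 2438 = 0.264 mg/L = 264 ng/mL.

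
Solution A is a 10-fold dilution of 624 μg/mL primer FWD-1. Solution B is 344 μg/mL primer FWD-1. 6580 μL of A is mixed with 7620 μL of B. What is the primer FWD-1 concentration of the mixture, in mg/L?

C_A = 624 μg/mL / 10 = 62.4 μg/mL.
C_mix = (C_A·V_A + C_B·V_B)/(V_A + V_B) = (62.4×6580 + 344×7620) / 14200 = 214 μg/mL = 214 mg/L.

214 mg/L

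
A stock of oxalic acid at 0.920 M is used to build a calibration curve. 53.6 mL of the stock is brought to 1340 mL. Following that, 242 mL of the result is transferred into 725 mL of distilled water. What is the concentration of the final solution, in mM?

9.21 mM

Overall dilution factor = 25 × 3.996 = 99.9.
0.920 M / 99.9 = 9.21 × 10⁻³ M = 9.21 mM.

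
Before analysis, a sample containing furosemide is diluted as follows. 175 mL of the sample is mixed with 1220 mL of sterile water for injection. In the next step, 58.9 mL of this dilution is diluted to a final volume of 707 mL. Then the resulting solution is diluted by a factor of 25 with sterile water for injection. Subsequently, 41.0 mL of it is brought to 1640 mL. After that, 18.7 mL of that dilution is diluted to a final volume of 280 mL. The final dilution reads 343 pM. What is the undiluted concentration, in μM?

491 μM

Overall dilution factor = 7.971 × 12.00 × 25 × 40 × 14.97 = 1.43 × 10⁶.
Original = 343 pM × 1.43 × 10⁶ = 4.91 × 10⁸ pM = 491 μM.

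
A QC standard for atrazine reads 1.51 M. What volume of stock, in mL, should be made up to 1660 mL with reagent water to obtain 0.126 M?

V₁ = C₂V₂/C₁ = 0.126 × 1660 / 1.51 = 139 mL.

139 mL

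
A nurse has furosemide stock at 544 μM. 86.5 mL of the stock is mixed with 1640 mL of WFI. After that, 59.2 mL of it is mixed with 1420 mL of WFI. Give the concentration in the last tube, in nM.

1090 nM

Overall dilution factor = 19.96 × 24.99 = 499.
544 μM / 499 = 1.09 μM = 1090 nM.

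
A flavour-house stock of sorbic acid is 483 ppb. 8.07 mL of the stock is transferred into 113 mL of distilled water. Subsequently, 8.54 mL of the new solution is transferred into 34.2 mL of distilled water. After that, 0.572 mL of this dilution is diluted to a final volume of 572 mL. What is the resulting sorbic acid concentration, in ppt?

6.43 ppt

Overall dilution factor = 15.00 × 5.005 × 1000 = 7.51 × 10⁴.
483 ppb / 7.51 × 10⁴ = 6.43 × 10⁻³ ppb = 6.43 ppt.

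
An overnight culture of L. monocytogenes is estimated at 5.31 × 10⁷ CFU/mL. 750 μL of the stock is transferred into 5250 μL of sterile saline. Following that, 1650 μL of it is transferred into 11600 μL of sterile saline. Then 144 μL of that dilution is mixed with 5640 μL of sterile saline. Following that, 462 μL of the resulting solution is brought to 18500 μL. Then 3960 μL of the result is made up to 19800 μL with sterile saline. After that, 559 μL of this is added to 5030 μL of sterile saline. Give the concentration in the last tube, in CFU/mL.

10.3 CFU/mL

Overall dilution factor = 8 × 8.030 × 40.17 × 40.04 × 5 × 9.998 = 5.17 × 10⁶.
5.31 × 10⁷ CFU/mL / 5.17 × 10⁶ = 10.3 CFU/mL.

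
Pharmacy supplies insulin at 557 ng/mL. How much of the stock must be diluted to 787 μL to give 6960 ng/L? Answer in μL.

9.83 μL

6960 ng/L = 6.96 ng/mL.
V₁ = C₂V₂/C₁ = 6.96 × 787 / 557 = 9.83 μL.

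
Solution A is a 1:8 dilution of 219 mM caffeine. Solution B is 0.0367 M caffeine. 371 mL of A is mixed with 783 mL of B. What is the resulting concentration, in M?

C_A = 219 mM / 8 = 27.4 mM.
C_B = 0.0367 M = 36.7 mM.
C_mix = (C_A·V_A + C_B·V_B)/(V_A + V_B) = (27.4×371 + 36.7×783) / 1154 = 33.7 mM = 0.0337 M.

0.0337 M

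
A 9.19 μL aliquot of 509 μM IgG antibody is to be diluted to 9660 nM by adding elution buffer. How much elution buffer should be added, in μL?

9660 nM = 9.66 μM.
V₂ = C₁V₁/C₂ = 509 × 9.19 / 9.66 = 484 μL.
Diluent to add = V₂ − V₁ = 484 − 9.19 = 475 μL.

475 μL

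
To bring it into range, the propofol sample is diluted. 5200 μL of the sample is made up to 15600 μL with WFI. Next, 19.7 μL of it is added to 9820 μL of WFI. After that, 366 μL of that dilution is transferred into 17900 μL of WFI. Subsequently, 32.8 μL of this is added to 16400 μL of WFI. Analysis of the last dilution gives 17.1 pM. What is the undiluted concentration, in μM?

Overall dilution factor = 3 × 499.5 × 49.91 × 501 = 3.75 × 10⁷.
Original = 17.1 pM × 3.75 × 10⁷ = 6.41 × 10⁸ pM = 641 μM.

641 μM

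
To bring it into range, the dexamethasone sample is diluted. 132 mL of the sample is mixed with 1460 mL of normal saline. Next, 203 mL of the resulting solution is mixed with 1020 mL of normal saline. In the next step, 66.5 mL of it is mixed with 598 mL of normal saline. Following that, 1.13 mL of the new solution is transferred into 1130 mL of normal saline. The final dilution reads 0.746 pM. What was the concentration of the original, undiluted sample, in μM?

Overall dilution factor = 12.06 × 6.025 × 9.992 × 1001 = 7.27 × 10⁵.
Original = 0.746 pM × 7.27 × 10⁵ = 5.42 × 10⁵ pM = 0.542 μM.

0.542 μM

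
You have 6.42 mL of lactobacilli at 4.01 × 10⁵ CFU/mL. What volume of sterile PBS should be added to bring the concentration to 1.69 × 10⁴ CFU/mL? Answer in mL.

146 mL

V₂ = C₁V₁/C₂ = 4.01 × 10⁵ × 6.42 / 1.69 × 10⁴ = 152 mL.
Diluent to add = V₂ − V₁ = 152 − 6.42 = 146 mL.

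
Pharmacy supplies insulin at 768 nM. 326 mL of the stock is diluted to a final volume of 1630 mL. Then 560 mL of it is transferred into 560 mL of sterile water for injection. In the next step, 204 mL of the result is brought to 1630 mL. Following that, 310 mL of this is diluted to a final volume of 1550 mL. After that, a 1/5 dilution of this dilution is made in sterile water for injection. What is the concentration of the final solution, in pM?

384 pM

Overall dilution factor = 5 × 2 × 7.990 × 5 × 5 = 1998.
768 nM / 1998 = 0.384 nM = 384 pM.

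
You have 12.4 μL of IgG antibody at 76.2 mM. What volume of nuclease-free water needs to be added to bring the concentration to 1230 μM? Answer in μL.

1230 μM = 1.23 mM.
V₂ = C₁V₁/C₂ = 76.2 × 12.4 / 1.23 = 768 μL.
Diluent to add = V₂ − V₁ = 768 − 12.4 = 756 μL.

756 μL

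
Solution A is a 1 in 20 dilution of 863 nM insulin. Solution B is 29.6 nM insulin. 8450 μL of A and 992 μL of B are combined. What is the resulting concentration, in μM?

0.0417 μM

C_A = 863 nM / 20 = 43.1 nM.
C_mix = (C_A·V_A + C_B·V_B)/(V_A + V_B) = (43.1×8450 + 29.6×992) / 9442 = 41.7 nM = 0.0417 μM.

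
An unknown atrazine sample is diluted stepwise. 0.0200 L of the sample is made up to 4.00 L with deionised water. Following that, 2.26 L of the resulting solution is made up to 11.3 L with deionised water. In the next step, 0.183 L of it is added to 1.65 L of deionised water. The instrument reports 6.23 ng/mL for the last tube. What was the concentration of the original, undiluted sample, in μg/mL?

62.4 μg/mL

Overall dilution factor = 200 × 5 × 10.02 = 1.00 × 10⁴.
Original = 6.23 ng/mL × 1.00 × 10⁴ = 6.24 × 10⁴ ng/mL = 62.4 μg/mL.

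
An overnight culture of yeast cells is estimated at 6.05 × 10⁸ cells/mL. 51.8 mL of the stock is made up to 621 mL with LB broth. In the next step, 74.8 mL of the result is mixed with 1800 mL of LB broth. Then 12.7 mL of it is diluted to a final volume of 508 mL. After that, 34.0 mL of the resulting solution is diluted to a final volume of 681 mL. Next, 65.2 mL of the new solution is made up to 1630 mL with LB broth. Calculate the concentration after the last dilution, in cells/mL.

101 cells/mL

Overall dilution factor = 11.99 × 25.06 × 40 × 20.03 × 25 = 6.02 × 10⁶.
6.05 × 10⁸ cells/mL / 6.02 × 10⁶ = 101 cells/mL.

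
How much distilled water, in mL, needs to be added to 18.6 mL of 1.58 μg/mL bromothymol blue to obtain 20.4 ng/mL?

1420 mL

20.4 ng/mL = 0.0204 μg/mL.
V₂ = C₁V₁/C₂ = 1.58 × 18.6 / 0.0204 = 1441 mL.
Diluent to add = V₂ − V₁ = 1441 − 18.6 = 1420 mL.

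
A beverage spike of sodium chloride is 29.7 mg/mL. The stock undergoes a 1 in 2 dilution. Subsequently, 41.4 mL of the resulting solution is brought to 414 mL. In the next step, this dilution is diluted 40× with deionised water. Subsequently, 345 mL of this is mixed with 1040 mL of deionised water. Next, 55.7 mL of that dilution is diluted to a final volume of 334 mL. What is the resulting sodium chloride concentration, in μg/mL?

Overall dilution factor = 2 × 10 × 40 × 4.014 × 5.996 = 1.93 × 10⁴.
29.7 mg/mL / 1.93 × 10⁴ = 1.54 × 10⁻³ mg/mL = 1.54 μg/mL.

1.54 μg/mL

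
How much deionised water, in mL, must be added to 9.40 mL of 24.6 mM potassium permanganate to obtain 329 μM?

693 mL

329 μM = 0.329 mM.
V₂ = C₁V₁/C₂ = 24.6 × 9.40 / 0.329 = 703 mL.
Diluent to add = V₂ − V₁ = 703 − 9.40 = 693 mL.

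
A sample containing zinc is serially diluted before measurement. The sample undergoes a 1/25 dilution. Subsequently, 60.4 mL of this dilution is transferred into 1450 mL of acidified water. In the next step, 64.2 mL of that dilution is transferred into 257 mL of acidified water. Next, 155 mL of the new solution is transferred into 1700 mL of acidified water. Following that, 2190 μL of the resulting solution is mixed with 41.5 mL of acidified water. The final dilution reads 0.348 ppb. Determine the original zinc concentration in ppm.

260 ppm

Overall dilution factor = 25 × 25.01 × 5.003 × 11.97 × 19.95 = 7.47 × 10⁵.
Original = 0.348 ppb × 7.47 × 10⁵ = 2.60 × 10⁵ ppb = 260 ppm.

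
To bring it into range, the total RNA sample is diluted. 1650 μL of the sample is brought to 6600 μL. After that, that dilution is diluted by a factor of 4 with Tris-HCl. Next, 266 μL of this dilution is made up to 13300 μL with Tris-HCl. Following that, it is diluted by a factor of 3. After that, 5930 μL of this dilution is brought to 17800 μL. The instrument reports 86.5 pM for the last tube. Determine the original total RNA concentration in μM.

0.623 μM

Overall dilution factor = 4 × 4 × 50 × 3 × 3.002 = 7204.
Original = 86.5 pM × 7204 = 6.23 × 10⁵ pM = 0.623 μM.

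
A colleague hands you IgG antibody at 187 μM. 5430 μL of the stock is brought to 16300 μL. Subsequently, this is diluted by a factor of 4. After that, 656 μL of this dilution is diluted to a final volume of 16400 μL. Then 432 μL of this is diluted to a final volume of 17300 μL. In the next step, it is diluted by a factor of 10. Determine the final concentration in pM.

1560 pM

Overall dilution factor = 3.002 × 4 × 25 × 40.05 × 10 = 1.20 × 10⁵.
187 μM / 1.20 × 10⁵ = 1.56 × 10⁻³ μM = 1560 pM.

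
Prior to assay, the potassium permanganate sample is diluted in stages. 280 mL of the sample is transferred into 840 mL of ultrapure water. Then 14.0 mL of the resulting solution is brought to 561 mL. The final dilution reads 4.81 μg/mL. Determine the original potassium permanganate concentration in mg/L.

771 mg/L

Overall dilution factor = 4 × 40.07 = 160.
Original = 4.81 μg/mL × 160 = 771 μg/mL = 771 mg/L.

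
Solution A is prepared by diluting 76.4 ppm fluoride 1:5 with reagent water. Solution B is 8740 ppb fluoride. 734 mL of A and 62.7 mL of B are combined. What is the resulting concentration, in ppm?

14.8 ppm

C_A = 76.4 ppm / 5 = 15.3 ppm.
C_B = 8740 ppb = 8.74 ppm.
C_mix = (C_A·V_A + C_B·V_B)/(V_A + V_B) = (15.3×734 + 8.74×62.7) / 796.7 = 14.8 ppm.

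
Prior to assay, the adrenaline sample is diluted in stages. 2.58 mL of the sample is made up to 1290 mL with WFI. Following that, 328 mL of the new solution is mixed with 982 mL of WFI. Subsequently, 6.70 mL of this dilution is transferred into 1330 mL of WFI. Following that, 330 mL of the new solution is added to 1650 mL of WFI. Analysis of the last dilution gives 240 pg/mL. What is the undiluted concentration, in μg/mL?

574 μg/mL

Overall dilution factor = 500 × 3.994 × 199.5 × 6 = 2.39 × 10⁶.
Original = 240 pg/mL × 2.39 × 10⁶ = 5.74 × 10⁸ pg/mL = 574 μg/mL.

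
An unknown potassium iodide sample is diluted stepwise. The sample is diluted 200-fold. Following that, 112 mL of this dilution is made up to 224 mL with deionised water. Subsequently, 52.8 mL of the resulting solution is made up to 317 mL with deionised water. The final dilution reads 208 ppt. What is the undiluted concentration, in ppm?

Overall dilution factor = 200 × 2 × 6.004 = 2402.
Original = 208 ppt × 2402 = 5.00 × 10⁵ ppt = 0.500 ppm.

0.500 ppm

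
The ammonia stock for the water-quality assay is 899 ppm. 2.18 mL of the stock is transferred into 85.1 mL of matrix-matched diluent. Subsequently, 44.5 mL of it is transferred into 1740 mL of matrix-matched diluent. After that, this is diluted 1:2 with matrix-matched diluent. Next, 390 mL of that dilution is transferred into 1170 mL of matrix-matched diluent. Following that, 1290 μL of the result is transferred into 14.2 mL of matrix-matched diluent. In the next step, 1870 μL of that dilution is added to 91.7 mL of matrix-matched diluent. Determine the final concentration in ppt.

Overall dilution factor = 40.04 × 40.10 × 2 × 4 × 12.01 × 50.04 = 7.72 × 10⁶.
899 ppm / 7.72 × 10⁶ = 1.16 × 10⁻⁴ ppm = 116 ppt.

116 ppt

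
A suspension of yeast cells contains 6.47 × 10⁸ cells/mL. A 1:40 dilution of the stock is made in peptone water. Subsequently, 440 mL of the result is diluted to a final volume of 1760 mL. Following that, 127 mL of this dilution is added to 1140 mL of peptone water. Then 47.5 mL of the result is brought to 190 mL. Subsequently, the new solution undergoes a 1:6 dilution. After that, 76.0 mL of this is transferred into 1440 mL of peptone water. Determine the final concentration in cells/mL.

Overall dilution factor = 40 × 4 × 9.976 × 4 × 6 × 19.95 = 7.64 × 10⁵.
6.47 × 10⁸ cells/mL / 7.64 × 10⁵ = 847 cells/mL.

847 cells/mL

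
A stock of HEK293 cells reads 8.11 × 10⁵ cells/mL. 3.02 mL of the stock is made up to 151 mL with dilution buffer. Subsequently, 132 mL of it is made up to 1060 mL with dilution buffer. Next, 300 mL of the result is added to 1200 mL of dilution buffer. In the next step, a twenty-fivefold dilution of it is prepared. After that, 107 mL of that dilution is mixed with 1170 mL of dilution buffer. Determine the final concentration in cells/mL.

Overall dilution factor = 50 × 8.030 × 5 × 25 × 11.93 = 5.99 × 10⁵.
8.11 × 10⁵ cells/mL / 5.99 × 10⁵ = 1.35 cells/mL.

1.35 cells/mL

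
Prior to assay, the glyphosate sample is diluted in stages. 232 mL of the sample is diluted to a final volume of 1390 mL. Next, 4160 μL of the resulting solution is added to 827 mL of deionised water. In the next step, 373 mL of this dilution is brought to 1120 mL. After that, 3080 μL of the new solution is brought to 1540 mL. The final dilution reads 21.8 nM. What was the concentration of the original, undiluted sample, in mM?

39.2 mM

Overall dilution factor = 5.991 × 199.8 × 3.003 × 500 = 1.80 × 10⁶.
Original = 21.8 nM × 1.80 × 10⁶ = 3.92 × 10⁷ nM = 39.2 mM.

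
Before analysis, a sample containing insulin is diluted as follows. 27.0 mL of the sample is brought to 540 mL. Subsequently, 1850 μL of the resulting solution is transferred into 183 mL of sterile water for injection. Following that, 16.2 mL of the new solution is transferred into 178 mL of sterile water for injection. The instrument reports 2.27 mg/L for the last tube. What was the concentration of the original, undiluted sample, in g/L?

Overall dilution factor = 20 × 99.92 × 11.99 = 2.40 × 10⁴.
Original = 2.27 mg/L × 2.40 × 10⁴ = 5.44 × 10⁴ mg/L = 54.4 g/L.

54.4 g/L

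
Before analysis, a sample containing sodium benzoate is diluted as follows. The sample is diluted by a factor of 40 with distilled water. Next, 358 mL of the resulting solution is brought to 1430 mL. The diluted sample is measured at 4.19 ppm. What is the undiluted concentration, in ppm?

Overall dilution factor = 40 × 3.994 = 160.
Original = 4.19 ppm × 160 = 669 ppm.

669 ppm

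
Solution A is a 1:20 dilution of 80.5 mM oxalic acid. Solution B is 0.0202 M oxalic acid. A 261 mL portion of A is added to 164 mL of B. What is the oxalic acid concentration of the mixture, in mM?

C_A = 80.5 mM / 20 = 4.02 mM.
C_B = 0.0202 M = 20.2 mM.
C_mix = (C_A·V_A + C_B·V_B)/(V_A + V_B) = (4.02×261 + 20.2×164) / 425.0 = 10.3 mM.

10.3 mM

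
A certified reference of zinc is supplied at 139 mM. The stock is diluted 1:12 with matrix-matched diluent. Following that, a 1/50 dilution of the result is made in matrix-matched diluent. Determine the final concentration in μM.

Overall dilution factor = 12 × 50 = 600.
139 mM / 600 = 0.232 mM = 232 μM.

232 μM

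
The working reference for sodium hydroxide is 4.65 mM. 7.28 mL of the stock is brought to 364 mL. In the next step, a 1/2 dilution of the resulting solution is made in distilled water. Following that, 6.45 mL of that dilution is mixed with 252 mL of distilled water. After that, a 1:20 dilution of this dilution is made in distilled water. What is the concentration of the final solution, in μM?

Overall dilution factor = 50 × 2 × 40.07 × 20 = 8.01 × 10⁴.
4.65 mM / 8.01 × 10⁴ = 5.80 × 10⁻⁵ mM = 0.0580 μM.

0.0580 μM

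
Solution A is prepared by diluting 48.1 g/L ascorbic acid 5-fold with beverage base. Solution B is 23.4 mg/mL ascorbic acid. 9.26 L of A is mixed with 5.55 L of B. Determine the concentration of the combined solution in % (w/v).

1.48 % (w/v)

C_A = 48.1 g/L / 5 = 9.62 g/L.
C_B = 23.4 mg/mL = 23.4 g/L.
C_mix = (C_A·V_A + C_B·V_B)/(V_A + V_B) = (9.62×9.26 + 23.4×5.55) / 14.81 = 14.8 g/L = 1.48 % (w/v).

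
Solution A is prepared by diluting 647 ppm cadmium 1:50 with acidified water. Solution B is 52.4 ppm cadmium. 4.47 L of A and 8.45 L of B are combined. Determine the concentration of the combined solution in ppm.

C_A = 647 ppm / 50 = 12.9 ppm.
C_mix = (C_A·V_A + C_B·V_B)/(V_A + V_B) = (12.9×4.47 + 52.4×8.45) / 12.92 = 38.7 ppm.

38.7 ppm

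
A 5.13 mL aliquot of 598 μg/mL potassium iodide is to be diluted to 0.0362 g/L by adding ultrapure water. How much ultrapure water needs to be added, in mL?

79.6 mL

0.0362 g/L = 36.2 μg/mL.
V₂ = C₁V₁/C₂ = 598 × 5.13 / 36.2 = 84.7 mL.
Diluent to add = V₂ − V₁ = 84.7 − 5.13 = 79.6 mL.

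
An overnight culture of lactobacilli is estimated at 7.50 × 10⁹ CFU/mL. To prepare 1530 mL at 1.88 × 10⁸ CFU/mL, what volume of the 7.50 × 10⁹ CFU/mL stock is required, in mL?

V₁ = C₂V₂/C₁ = 1.88 × 10⁸ × 1530 / 7.50 × 10⁹ = 38.4 mL.

38.4 mL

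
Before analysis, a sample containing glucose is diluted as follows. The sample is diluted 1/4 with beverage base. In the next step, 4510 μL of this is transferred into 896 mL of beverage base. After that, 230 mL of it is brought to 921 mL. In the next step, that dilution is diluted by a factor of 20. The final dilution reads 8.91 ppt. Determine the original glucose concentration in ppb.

570 ppb

Overall dilution factor = 4 × 199.7 × 4.004 × 20 = 6.40 × 10⁴.
Original = 8.91 ppt × 6.40 × 10⁴ = 5.70 × 10⁵ ppt = 570 ppb.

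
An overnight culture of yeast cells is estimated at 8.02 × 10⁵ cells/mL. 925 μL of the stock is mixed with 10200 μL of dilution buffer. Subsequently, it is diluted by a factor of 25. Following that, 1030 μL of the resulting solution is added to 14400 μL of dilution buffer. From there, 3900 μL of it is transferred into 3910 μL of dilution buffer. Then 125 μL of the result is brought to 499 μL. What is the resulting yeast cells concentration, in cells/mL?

Overall dilution factor = 12.03 × 25 × 14.98 × 2.003 × 3.992 = 3.60 × 10⁴.
8.02 × 10⁵ cells/mL / 3.60 × 10⁴ = 22.3 cells/mL.

22.3 cells/mL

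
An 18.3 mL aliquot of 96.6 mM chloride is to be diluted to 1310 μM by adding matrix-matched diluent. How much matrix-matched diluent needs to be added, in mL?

1330 mL

1310 μM = 1.31 mM.
V₂ = C₁V₁/C₂ = 96.6 × 18.3 / 1.31 = 1349 mL.
Diluent to add = V₂ − V₁ = 1349 − 18.3 = 1330 mL.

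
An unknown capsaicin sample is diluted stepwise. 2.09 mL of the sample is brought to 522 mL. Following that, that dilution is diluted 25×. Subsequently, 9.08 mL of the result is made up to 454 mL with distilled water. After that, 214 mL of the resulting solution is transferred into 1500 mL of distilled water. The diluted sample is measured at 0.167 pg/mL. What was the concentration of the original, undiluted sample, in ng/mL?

418 ng/mL

Overall dilution factor = 249.8 × 25 × 50 × 8.009 = 2.50 × 10⁶.
Original = 0.167 pg/mL × 2.50 × 10⁶ = 4.18 × 10⁵ pg/mL = 418 ng/mL.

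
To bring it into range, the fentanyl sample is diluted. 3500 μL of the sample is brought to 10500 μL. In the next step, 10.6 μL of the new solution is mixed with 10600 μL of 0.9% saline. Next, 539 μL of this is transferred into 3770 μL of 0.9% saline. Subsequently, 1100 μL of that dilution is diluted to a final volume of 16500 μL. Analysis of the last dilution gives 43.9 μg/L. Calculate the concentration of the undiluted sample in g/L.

Overall dilution factor = 3 × 1001 × 7.994 × 15 = 3.60 × 10⁵.
Original = 43.9 μg/L × 3.60 × 10⁵ = 1.58 × 10⁷ μg/L = 15.8 g/L.

15.8 g/L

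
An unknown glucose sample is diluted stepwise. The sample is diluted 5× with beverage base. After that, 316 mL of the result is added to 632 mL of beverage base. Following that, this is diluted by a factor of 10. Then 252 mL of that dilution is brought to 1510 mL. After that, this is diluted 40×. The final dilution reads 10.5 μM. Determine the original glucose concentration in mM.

Overall dilution factor = 5 × 3 × 10 × 5.992 × 40 = 3.60 × 10⁴.
Original = 10.5 μM × 3.60 × 10⁴ = 3.77 × 10⁵ μM = 378 mM.

378 mM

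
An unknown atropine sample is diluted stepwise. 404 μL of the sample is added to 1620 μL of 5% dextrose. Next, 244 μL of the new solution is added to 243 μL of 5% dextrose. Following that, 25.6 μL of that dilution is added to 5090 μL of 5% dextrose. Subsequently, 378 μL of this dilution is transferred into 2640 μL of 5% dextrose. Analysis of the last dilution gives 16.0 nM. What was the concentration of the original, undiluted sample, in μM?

Overall dilution factor = 5.010 × 1.996 × 199.8 × 7.984 = 1.60 × 10⁴.
Original = 16.0 nM × 1.60 × 10⁴ = 2.55 × 10⁵ nM = 255 μM.

255 μM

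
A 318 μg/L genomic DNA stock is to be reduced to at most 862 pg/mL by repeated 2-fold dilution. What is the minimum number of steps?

Need 2ⁿ ≥ 369, so n ≥ log(369)/log(2) = 8.53.
Minimum whole steps: n = 9.

9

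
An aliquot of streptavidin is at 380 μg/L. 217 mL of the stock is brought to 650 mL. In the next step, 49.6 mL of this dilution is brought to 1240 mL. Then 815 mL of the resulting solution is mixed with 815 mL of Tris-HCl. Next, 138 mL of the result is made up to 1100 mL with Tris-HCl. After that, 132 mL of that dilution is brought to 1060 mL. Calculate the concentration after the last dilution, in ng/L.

Overall dilution factor = 2.995 × 25 × 2 × 7.971 × 8.030 = 9587.
380 μg/L / 9587 = 0.0396 μg/L = 39.6 ng/L.

39.6 ng/L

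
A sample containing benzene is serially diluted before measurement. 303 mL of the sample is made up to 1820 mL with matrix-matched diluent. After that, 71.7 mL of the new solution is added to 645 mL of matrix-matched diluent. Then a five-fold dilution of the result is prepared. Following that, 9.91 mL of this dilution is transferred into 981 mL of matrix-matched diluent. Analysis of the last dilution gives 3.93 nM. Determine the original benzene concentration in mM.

0.118 mM

Overall dilution factor = 6.007 × 9.996 × 5 × 99.99 = 3.00 × 10⁴.
Original = 3.93 nM × 3.00 × 10⁴ = 1.18 × 10⁵ nM = 0.118 mM.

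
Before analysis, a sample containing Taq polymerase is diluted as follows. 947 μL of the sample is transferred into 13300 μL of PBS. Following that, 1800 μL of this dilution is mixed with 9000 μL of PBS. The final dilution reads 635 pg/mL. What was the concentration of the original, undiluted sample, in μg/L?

Overall dilution factor = 15.04 × 6 = 90.3.
Original = 635 pg/mL × 90.3 = 5.73 × 10⁴ pg/mL = 57.3 μg/L.

57.3 μg/L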